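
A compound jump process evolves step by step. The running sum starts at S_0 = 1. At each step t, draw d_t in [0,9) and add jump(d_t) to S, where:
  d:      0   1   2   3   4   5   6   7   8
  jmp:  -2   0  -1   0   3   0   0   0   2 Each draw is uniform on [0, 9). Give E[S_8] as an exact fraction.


Outcome values over d=0..8: [-2, 0, -1, 0, 3, 0, 0, 0, 2]
Σy = 2, Σy² = 18, M = 9
μ = 2/9 = 2/9,  σ² = 18/9 − (2/9)² = 158/81
E[S_8] = 1 + 8·(2/9) = 25/9

25/9


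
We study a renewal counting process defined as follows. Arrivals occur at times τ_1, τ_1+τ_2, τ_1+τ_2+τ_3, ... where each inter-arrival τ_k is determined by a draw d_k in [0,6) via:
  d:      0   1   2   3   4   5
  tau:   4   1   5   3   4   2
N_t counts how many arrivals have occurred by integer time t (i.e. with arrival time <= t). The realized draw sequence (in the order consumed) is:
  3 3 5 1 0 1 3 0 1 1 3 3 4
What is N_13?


draw d_1=3: τ_1=3, arrival time A_1=3
draw d_2=3: τ_2=3, arrival time A_2=6
draw d_3=5: τ_3=2, arrival time A_3=8
draw d_4=1: τ_4=1, arrival time A_4=9
draw d_5=0: τ_5=4, arrival time A_5=13
draw d_6=1: τ_6=1, arrival time A_6=14
draw d_7=3: τ_7=3, arrival time A_7=17
draw d_8=0: τ_8=4, arrival time A_8=21
draw d_9=1: τ_9=1, arrival time A_9=22
draw d_10=1: τ_10=1, arrival time A_10=23
draw d_11=3: τ_11=3, arrival time A_11=26
draw d_12=3: τ_12=3, arrival time A_12=29
draw d_13=4: τ_13=4, arrival time A_13=33
N_t over t=0..13: 0:0 1:0 2:0 3:1 4:1 5:1 6:2 7:2 8:3 9:4 10:4 11:4 12:4 13:5

5


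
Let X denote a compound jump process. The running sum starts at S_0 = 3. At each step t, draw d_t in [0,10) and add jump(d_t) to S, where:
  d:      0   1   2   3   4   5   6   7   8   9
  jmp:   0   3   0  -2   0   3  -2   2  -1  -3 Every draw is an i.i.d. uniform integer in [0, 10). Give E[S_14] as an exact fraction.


3

Outcome values over d=0..9: [0, 3, 0, -2, 0, 3, -2, 2, -1, -3]
Σy = 0, Σy² = 40, M = 10
μ = 0/10 = 0,  σ² = 40/10 − (0)² = 4
E[S_14] = 3 + 14·(0) = 3


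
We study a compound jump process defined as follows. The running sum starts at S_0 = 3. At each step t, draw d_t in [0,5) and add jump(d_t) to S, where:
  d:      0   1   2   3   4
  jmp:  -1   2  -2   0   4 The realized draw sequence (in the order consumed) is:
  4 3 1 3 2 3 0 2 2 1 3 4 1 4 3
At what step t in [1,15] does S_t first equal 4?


t=0: S=3, d=4, jump=4, S_1=7
t=1: S=7, d=3, jump=0, S_2=7
t=2: S=7, d=1, jump=2, S_3=9
t=3: S=9, d=3, jump=0, S_4=9
t=4: S=9, d=2, jump=-2, S_5=7
t=5: S=7, d=3, jump=0, S_6=7
t=6: S=7, d=0, jump=-1, S_7=6
t=7: S=6, d=2, jump=-2, S_8=4
t=8: S=4, d=2, jump=-2, S_9=2
t=9: S=2, d=1, jump=2, S_10=4
t=10: S=4, d=3, jump=0, S_11=4
t=11: S=4, d=4, jump=4, S_12=8
t=12: S=8, d=1, jump=2, S_13=10
t=13: S=10, d=4, jump=4, S_14=14
t=14: S=14, d=3, jump=0, S_15=14

8


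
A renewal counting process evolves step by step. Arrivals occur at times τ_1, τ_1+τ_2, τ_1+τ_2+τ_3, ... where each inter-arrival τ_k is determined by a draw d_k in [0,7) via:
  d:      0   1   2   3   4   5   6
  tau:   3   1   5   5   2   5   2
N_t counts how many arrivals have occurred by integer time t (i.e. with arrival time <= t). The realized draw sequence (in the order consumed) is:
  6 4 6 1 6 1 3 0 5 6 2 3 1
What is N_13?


draw d_1=6: τ_1=2, arrival time A_1=2
draw d_2=4: τ_2=2, arrival time A_2=4
draw d_3=6: τ_3=2, arrival time A_3=6
draw d_4=1: τ_4=1, arrival time A_4=7
draw d_5=6: τ_5=2, arrival time A_5=9
draw d_6=1: τ_6=1, arrival time A_6=10
draw d_7=3: τ_7=5, arrival time A_7=15
draw d_8=0: τ_8=3, arrival time A_8=18
draw d_9=5: τ_9=5, arrival time A_9=23
draw d_10=6: τ_10=2, arrival time A_10=25
draw d_11=2: τ_11=5, arrival time A_11=30
draw d_12=3: τ_12=5, arrival time A_12=35
draw d_13=1: τ_13=1, arrival time A_13=36
N_t over t=0..13: 0:0 1:0 2:1 3:1 4:2 5:2 6:3 7:4 8:4 9:5 10:6 11:6 12:6 13:6

6


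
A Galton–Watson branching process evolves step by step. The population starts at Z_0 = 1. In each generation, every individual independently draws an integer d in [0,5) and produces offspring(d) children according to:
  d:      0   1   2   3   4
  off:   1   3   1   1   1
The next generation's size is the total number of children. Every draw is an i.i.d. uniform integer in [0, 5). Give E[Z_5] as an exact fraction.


Outcome values over d=0..4: [1, 3, 1, 1, 1]
Σy = 7, Σy² = 13, M = 5
μ = 7/5 = 7/5,  σ² = 13/5 − (7/5)² = 16/25
E[Z_0] = 1
E[Z_1] = 7/5·E[Z_0] = 7/5
E[Z_2] = 7/5·E[Z_1] = 49/25
E[Z_3] = 7/5·E[Z_2] = 343/125
E[Z_4] = 7/5·E[Z_3] = 2401/625
E[Z_5] = 7/5·E[Z_4] = 16807/3125

16807/3125


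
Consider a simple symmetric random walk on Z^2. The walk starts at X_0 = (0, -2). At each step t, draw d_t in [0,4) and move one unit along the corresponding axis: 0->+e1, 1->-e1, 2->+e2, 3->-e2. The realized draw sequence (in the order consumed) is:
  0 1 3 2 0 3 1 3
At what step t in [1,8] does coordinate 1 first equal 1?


t=0: X=(0, -2), d=0 → +e1, X_1=(1, -2)
t=1: X=(1, -2), d=1 → -e1, X_2=(0, -2)
t=2: X=(0, -2), d=3 → -e2, X_3=(0, -3)
t=3: X=(0, -3), d=2 → +e2, X_4=(0, -2)
t=4: X=(0, -2), d=0 → +e1, X_5=(1, -2)
t=5: X=(1, -2), d=3 → -e2, X_6=(1, -3)
t=6: X=(1, -3), d=1 → -e1, X_7=(0, -3)
t=7: X=(0, -3), d=3 → -e2, X_8=(0, -4)

1


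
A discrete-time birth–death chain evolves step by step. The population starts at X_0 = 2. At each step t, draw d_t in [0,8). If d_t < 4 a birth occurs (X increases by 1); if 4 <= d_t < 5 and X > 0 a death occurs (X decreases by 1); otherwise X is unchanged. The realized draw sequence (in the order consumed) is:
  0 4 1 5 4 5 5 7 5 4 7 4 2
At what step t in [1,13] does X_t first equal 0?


12

t=0: X=2, d=0 → birth, X_1=3
t=1: X=3, d=4 → death, X_2=2
t=2: X=2, d=1 → birth, X_3=3
t=3: X=3, d=5 → hold, X_4=3
t=4: X=3, d=4 → death, X_5=2
t=5: X=2, d=5 → hold, X_6=2
t=6: X=2, d=5 → hold, X_7=2
t=7: X=2, d=7 → hold, X_8=2
t=8: X=2, d=5 → hold, X_9=2
t=9: X=2, d=4 → death, X_10=1
t=10: X=1, d=7 → hold, X_11=1
t=11: X=1, d=4 → death, X_12=0
t=12: X=0, d=2 → birth, X_13=1


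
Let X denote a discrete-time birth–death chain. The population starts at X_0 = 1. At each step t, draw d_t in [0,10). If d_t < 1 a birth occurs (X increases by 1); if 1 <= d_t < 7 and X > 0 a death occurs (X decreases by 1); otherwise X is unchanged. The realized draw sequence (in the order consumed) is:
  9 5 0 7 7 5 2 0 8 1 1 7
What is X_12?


0

t=0: X=1, d=9 → hold, X_1=1
t=1: X=1, d=5 → death, X_2=0
t=2: X=0, d=0 → birth, X_3=1
t=3: X=1, d=7 → hold, X_4=1
t=4: X=1, d=7 → hold, X_5=1
t=5: X=1, d=5 → death, X_6=0
t=6: X=0, d=2 → hold, X_7=0
t=7: X=0, d=0 → birth, X_8=1
t=8: X=1, d=8 → hold, X_9=1
t=9: X=1, d=1 → death, X_10=0
t=10: X=0, d=1 → hold, X_11=0
t=11: X=0, d=7 → hold, X_12=0


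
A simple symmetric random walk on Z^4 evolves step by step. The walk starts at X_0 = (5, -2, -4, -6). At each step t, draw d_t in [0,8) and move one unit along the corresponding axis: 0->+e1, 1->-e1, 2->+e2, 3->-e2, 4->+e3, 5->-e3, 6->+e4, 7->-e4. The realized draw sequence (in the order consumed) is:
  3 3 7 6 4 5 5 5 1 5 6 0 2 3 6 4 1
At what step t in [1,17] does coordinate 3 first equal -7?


t=0: X=(5, -2, -4, -6), d=3 → -e2, X_1=(5, -3, -4, -6)
t=1: X=(5, -3, -4, -6), d=3 → -e2, X_2=(5, -4, -4, -6)
t=2: X=(5, -4, -4, -6), d=7 → -e4, X_3=(5, -4, -4, -7)
t=3: X=(5, -4, -4, -7), d=6 → +e4, X_4=(5, -4, -4, -6)
t=4: X=(5, -4, -4, -6), d=4 → +e3, X_5=(5, -4, -3, -6)
t=5: X=(5, -4, -3, -6), d=5 → -e3, X_6=(5, -4, -4, -6)
t=6: X=(5, -4, -4, -6), d=5 → -e3, X_7=(5, -4, -5, -6)
t=7: X=(5, -4, -5, -6), d=5 → -e3, X_8=(5, -4, -6, -6)
t=8: X=(5, -4, -6, -6), d=1 → -e1, X_9=(4, -4, -6, -6)
t=9: X=(4, -4, -6, -6), d=5 → -e3, X_10=(4, -4, -7, -6)
t=10: X=(4, -4, -7, -6), d=6 → +e4, X_11=(4, -4, -7, -5)
t=11: X=(4, -4, -7, -5), d=0 → +e1, X_12=(5, -4, -7, -5)
t=12: X=(5, -4, -7, -5), d=2 → +e2, X_13=(5, -3, -7, -5)
t=13: X=(5, -3, -7, -5), d=3 → -e2, X_14=(5, -4, -7, -5)
t=14: X=(5, -4, -7, -5), d=6 → +e4, X_15=(5, -4, -7, -4)
t=15: X=(5, -4, -7, -4), d=4 → +e3, X_16=(5, -4, -6, -4)
t=16: X=(5, -4, -6, -4), d=1 → -e1, X_17=(4, -4, -6, -4)

10


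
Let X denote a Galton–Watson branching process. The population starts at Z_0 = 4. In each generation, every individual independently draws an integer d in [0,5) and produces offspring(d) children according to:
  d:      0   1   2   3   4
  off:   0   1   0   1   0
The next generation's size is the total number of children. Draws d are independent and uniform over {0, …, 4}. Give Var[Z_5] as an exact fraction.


Outcome values over d=0..4: [0, 1, 0, 1, 0]
Σy = 2, Σy² = 2, M = 5
μ = 2/5 = 2/5,  σ² = 2/5 − (2/5)² = 6/25
V_0 = 0, E_0 = 4
V_1 = 6/25·E_0 + (2/5)²·V_0 = 24/25;  E_1 = 8/5
V_2 = 6/25·E_1 + (2/5)²·V_1 = 336/625;  E_2 = 16/25
V_3 = 6/25·E_2 + (2/5)²·V_2 = 3744/15625;  E_3 = 32/125
V_4 = 6/25·E_3 + (2/5)²·V_3 = 38976/390625;  E_4 = 64/625
V_5 = 6/25·E_4 + (2/5)²·V_4 = 395904/9765625;  E_5 = 128/3125

395904/9765625


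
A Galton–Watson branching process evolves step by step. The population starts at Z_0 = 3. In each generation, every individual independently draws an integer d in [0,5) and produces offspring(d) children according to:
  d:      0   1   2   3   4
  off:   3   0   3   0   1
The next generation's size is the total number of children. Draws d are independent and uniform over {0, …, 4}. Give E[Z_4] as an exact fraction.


7203/625

Outcome values over d=0..4: [3, 0, 3, 0, 1]
Σy = 7, Σy² = 19, M = 5
μ = 7/5 = 7/5,  σ² = 19/5 − (7/5)² = 46/25
E[Z_0] = 3
E[Z_1] = 7/5·E[Z_0] = 21/5
E[Z_2] = 7/5·E[Z_1] = 147/25
E[Z_3] = 7/5·E[Z_2] = 1029/125
E[Z_4] = 7/5·E[Z_3] = 7203/625


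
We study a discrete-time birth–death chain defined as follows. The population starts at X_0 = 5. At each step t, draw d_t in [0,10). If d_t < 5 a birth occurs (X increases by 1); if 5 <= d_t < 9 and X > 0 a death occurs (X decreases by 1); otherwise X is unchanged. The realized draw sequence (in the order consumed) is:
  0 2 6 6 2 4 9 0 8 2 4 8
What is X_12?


8

t=0: X=5, d=0 → birth, X_1=6
t=1: X=6, d=2 → birth, X_2=7
t=2: X=7, d=6 → death, X_3=6
t=3: X=6, d=6 → death, X_4=5
t=4: X=5, d=2 → birth, X_5=6
t=5: X=6, d=4 → birth, X_6=7
t=6: X=7, d=9 → hold, X_7=7
t=7: X=7, d=0 → birth, X_8=8
t=8: X=8, d=8 → death, X_9=7
t=9: X=7, d=2 → birth, X_10=8
t=10: X=8, d=4 → birth, X_11=9
t=11: X=9, d=8 → death, X_12=8


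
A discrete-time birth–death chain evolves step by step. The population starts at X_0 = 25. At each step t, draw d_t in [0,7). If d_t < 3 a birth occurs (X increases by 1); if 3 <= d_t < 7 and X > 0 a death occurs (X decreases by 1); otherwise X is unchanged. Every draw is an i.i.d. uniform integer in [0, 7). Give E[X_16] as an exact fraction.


X can drop by at most 1 per step and X_0 = 25 > T = 16, so X_t >= 25 − t >= 9 > 0 for every t <= 16: the floor at 0 (the 'and X > 0' condition) never binds. Hence X_16 = X_0 + Σ_{t<16} Y_t with i.i.d. increments Y_t = y(d_t) ∈ {+1, −1, 0}.
Outcome values over d=0..6: [1, 1, 1, -1, -1, -1, -1]
Σy = -1, Σy² = 7, M = 7
μ = -1/7 = -1/7,  σ² = 7/7 − (-1/7)² = 48/49
E[X_16] = 25 + 16·(-1/7) = 159/7

159/7


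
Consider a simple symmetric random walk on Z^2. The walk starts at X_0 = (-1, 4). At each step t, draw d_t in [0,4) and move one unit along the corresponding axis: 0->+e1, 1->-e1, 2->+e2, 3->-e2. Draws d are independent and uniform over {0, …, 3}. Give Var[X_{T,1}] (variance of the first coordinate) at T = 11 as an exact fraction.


11/2

Outcome values over d=0..3: [1, -1, 0, 0]
Σy = 0, Σy² = 2, M = 4
μ = 0/4 = 0,  σ² = 2/4 − (0)² = 1/2
Independent increments: Var[X_11] = 11·σ² = 11·(1/2) = 11/2


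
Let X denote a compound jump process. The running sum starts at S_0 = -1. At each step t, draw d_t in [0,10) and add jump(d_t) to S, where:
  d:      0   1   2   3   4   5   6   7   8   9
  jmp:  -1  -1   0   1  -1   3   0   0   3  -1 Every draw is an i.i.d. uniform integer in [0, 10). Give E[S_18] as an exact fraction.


22/5

Outcome values over d=0..9: [-1, -1, 0, 1, -1, 3, 0, 0, 3, -1]
Σy = 3, Σy² = 23, M = 10
μ = 3/10 = 3/10,  σ² = 23/10 − (3/10)² = 221/100
E[S_18] = -1 + 18·(3/10) = 22/5


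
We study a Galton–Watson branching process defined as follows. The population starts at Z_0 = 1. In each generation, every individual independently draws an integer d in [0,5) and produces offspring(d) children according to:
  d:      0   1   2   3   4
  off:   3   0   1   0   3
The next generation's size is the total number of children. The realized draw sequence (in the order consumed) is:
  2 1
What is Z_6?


gen 0: Z_0=1, draws=[2], offspring=[1], Z_1=1
gen 1: Z_1=1, draws=[1], offspring=[0], Z_2=0
gen 2: Z_2=0, draws=[], offspring=[], Z_3=0
gen 3: Z_3=0, draws=[], offspring=[], Z_4=0
gen 4: Z_4=0, draws=[], offspring=[], Z_5=0
gen 5: Z_5=0, draws=[], offspring=[], Z_6=0

0


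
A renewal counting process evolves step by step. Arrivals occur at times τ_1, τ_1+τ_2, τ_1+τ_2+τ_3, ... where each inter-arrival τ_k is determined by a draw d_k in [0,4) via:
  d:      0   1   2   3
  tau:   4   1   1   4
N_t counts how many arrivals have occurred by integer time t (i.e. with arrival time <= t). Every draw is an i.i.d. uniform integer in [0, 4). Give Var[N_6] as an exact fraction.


Inter-arrival values over d=0..3: [4, 1, 1, 4]
Each d has probability 1/4, so the pmf of τ is: f(1) = 1/2, f(4) = 1/2
Let p_n(j) = P(N_n = j), with p_0 = [1]. Condition on τ_1: p_n(0) = P(τ > n), and for j >= 1, p_n(j) = Σ_{k<=n} f(k)·p_{n−k}(j−1)
p_1 = [1/2, 1/2]  (j = 0..1)
p_2 = [1/2, 1/4, 1/4]  (j = 0..2)
p_3 = [1/2, 1/4, 1/8, 1/8]  (j = 0..3)
p_4 = [0, 3/4, 1/8, 1/16, 1/16]  (j = 0..4)
p_5 = [0, 1/4, 5/8, 1/16, 1/32, 1/32]  (j = 0..5)
p_6 = [0, 1/4, 1/4, 7/16, 1/32, 1/64, 1/64]  (j = 0..6)
E[N_6] = Σ j·p_6(j) = 151/64;  E[N_6²] = Σ j²·p_6(j) = 425/64
Var[N_6] = 425/64 − (151/64)² = 4399/4096

4399/4096


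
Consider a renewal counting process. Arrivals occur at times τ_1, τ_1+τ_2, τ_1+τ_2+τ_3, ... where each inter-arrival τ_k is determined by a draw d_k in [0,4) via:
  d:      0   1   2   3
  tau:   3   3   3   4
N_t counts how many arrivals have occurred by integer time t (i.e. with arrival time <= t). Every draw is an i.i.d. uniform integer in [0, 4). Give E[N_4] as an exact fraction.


1

Inter-arrival values over d=0..3: [3, 3, 3, 4]
Each d has probability 1/4, so the pmf of τ is: f(3) = 3/4, f(4) = 1/4
Renewal equation for m(n) = E[N_n]: condition on τ_1 = k (if k <= n, one arrival plus a fresh copy on the remaining n−k steps): m(n) = F(n) + Σ_{k<=n} f(k)·m(n−k), where F(n) = P(τ <= n) and m(0) = 0
m(1) = F(1) = 0
m(2) = F(2) = 0
m(3) = F(3) = 3/4
m(4) = F(4) = 1
E[N_4] = m(4) = 1


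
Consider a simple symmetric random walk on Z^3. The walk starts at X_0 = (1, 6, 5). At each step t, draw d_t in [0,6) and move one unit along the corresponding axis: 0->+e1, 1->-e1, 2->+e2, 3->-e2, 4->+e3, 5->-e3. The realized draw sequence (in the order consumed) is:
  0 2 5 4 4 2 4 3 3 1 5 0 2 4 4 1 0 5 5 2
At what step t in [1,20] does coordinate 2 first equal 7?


t=0: X=(1, 6, 5), d=0 → +e1, X_1=(2, 6, 5)
t=1: X=(2, 6, 5), d=2 → +e2, X_2=(2, 7, 5)
t=2: X=(2, 7, 5), d=5 → -e3, X_3=(2, 7, 4)
t=3: X=(2, 7, 4), d=4 → +e3, X_4=(2, 7, 5)
t=4: X=(2, 7, 5), d=4 → +e3, X_5=(2, 7, 6)
t=5: X=(2, 7, 6), d=2 → +e2, X_6=(2, 8, 6)
t=6: X=(2, 8, 6), d=4 → +e3, X_7=(2, 8, 7)
t=7: X=(2, 8, 7), d=3 → -e2, X_8=(2, 7, 7)
t=8: X=(2, 7, 7), d=3 → -e2, X_9=(2, 6, 7)
t=9: X=(2, 6, 7), d=1 → -e1, X_10=(1, 6, 7)
t=10: X=(1, 6, 7), d=5 → -e3, X_11=(1, 6, 6)
t=11: X=(1, 6, 6), d=0 → +e1, X_12=(2, 6, 6)
t=12: X=(2, 6, 6), d=2 → +e2, X_13=(2, 7, 6)
t=13: X=(2, 7, 6), d=4 → +e3, X_14=(2, 7, 7)
t=14: X=(2, 7, 7), d=4 → +e3, X_15=(2, 7, 8)
t=15: X=(2, 7, 8), d=1 → -e1, X_16=(1, 7, 8)
t=16: X=(1, 7, 8), d=0 → +e1, X_17=(2, 7, 8)
t=17: X=(2, 7, 8), d=5 → -e3, X_18=(2, 7, 7)
t=18: X=(2, 7, 7), d=5 → -e3, X_19=(2, 7, 6)
t=19: X=(2, 7, 6), d=2 → +e2, X_20=(2, 8, 6)

2


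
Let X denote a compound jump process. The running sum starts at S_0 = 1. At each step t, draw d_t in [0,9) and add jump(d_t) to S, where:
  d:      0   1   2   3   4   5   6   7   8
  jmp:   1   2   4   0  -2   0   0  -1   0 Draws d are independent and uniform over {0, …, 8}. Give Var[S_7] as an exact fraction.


1526/81

Outcome values over d=0..8: [1, 2, 4, 0, -2, 0, 0, -1, 0]
Σy = 4, Σy² = 26, M = 9
μ = 4/9 = 4/9,  σ² = 26/9 − (4/9)² = 218/81
Independent increments: Var[S_7] = 7·σ² = 7·(218/81) = 1526/81


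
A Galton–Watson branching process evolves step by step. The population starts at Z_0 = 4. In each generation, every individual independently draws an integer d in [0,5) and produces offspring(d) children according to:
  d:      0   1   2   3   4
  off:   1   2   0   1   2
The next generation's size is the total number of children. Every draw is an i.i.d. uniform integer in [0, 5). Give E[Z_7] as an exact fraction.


Outcome values over d=0..4: [1, 2, 0, 1, 2]
Σy = 6, Σy² = 10, M = 5
μ = 6/5 = 6/5,  σ² = 10/5 − (6/5)² = 14/25
E[Z_0] = 4
E[Z_1] = 6/5·E[Z_0] = 24/5
E[Z_2] = 6/5·E[Z_1] = 144/25
E[Z_3] = 6/5·E[Z_2] = 864/125
E[Z_4] = 6/5·E[Z_3] = 5184/625
E[Z_5] = 6/5·E[Z_4] = 31104/3125
E[Z_6] = 6/5·E[Z_5] = 186624/15625
E[Z_7] = 6/5·E[Z_6] = 1119744/78125

1119744/78125


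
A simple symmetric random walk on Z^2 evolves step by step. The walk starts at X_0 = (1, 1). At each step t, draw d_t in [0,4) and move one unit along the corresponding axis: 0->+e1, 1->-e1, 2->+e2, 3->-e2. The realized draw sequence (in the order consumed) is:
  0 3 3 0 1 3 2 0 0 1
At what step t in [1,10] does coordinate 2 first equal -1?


t=0: X=(1, 1), d=0 → +e1, X_1=(2, 1)
t=1: X=(2, 1), d=3 → -e2, X_2=(2, 0)
t=2: X=(2, 0), d=3 → -e2, X_3=(2, -1)
t=3: X=(2, -1), d=0 → +e1, X_4=(3, -1)
t=4: X=(3, -1), d=1 → -e1, X_5=(2, -1)
t=5: X=(2, -1), d=3 → -e2, X_6=(2, -2)
t=6: X=(2, -2), d=2 → +e2, X_7=(2, -1)
t=7: X=(2, -1), d=0 → +e1, X_8=(3, -1)
t=8: X=(3, -1), d=0 → +e1, X_9=(4, -1)
t=9: X=(4, -1), d=1 → -e1, X_10=(3, -1)

3


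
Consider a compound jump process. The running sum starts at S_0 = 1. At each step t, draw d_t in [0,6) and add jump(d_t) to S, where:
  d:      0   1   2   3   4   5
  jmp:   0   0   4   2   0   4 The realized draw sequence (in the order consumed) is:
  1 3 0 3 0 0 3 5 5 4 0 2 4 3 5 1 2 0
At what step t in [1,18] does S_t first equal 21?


t=0: S=1, d=1, jump=0, S_1=1
t=1: S=1, d=3, jump=2, S_2=3
t=2: S=3, d=0, jump=0, S_3=3
t=3: S=3, d=3, jump=2, S_4=5
t=4: S=5, d=0, jump=0, S_5=5
t=5: S=5, d=0, jump=0, S_6=5
t=6: S=5, d=3, jump=2, S_7=7
t=7: S=7, d=5, jump=4, S_8=11
t=8: S=11, d=5, jump=4, S_9=15
t=9: S=15, d=4, jump=0, S_10=15
t=10: S=15, d=0, jump=0, S_11=15
t=11: S=15, d=2, jump=4, S_12=19
t=12: S=19, d=4, jump=0, S_13=19
t=13: S=19, d=3, jump=2, S_14=21
t=14: S=21, d=5, jump=4, S_15=25
t=15: S=25, d=1, jump=0, S_16=25
t=16: S=25, d=2, jump=4, S_17=29
t=17: S=29, d=0, jump=0, S_18=29

14


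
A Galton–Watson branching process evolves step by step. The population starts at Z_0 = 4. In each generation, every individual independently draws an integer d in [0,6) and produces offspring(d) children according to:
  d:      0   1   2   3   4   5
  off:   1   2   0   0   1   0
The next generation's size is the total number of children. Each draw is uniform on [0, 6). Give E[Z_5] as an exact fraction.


128/243

Outcome values over d=0..5: [1, 2, 0, 0, 1, 0]
Σy = 4, Σy² = 6, M = 6
μ = 4/6 = 2/3,  σ² = 6/6 − (2/3)² = 5/9
E[Z_0] = 4
E[Z_1] = 2/3·E[Z_0] = 8/3
E[Z_2] = 2/3·E[Z_1] = 16/9
E[Z_3] = 2/3·E[Z_2] = 32/27
E[Z_4] = 2/3·E[Z_3] = 64/81
E[Z_5] = 2/3·E[Z_4] = 128/243


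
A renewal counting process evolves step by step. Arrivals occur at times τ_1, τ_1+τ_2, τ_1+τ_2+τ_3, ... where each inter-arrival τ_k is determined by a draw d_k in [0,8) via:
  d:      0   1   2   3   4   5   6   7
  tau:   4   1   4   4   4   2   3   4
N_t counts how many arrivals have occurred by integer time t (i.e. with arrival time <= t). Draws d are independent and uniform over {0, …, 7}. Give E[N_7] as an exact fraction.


Inter-arrival values over d=0..7: [4, 1, 4, 4, 4, 2, 3, 4]
Each d has probability 1/8, so the pmf of τ is: f(1) = 1/8, f(2) = 1/8, f(3) = 1/8, f(4) = 5/8
Renewal equation for m(n) = E[N_n]: condition on τ_1 = k (if k <= n, one arrival plus a fresh copy on the remaining n−k steps): m(n) = F(n) + Σ_{k<=n} f(k)·m(n−k), where F(n) = P(τ <= n) and m(0) = 0
m(1) = F(1) = 1/8
m(2) = F(2) + f(1)·m(1) = 1/4 + 1/8·1/8 = 17/64
m(3) = F(3) + f(1)·m(2) + f(2)·m(1) = 3/8 + 1/8·17/64 + 1/8·1/8 = 217/512
m(4) = F(4) + f(1)·m(3) + f(2)·m(2) + f(3)·m(1) = 1 + 1/8·217/512 + 1/8·17/64 + 1/8·1/8 = 4513/4096
m(5) = F(5) + f(1)·m(4) + f(2)·m(3) + f(3)·m(2) + f(4)·m(1) = 1 + 1/8·4513/4096 + 1/8·217/512 + 1/8·17/64 + 5/8·1/8 = 42665/32768
m(6) = F(6) + f(1)·m(5) + f(2)·m(4) + f(3)·m(3) + f(4)·m(2) = 1 + 1/8·42665/32768 + 1/8·4513/4096 + 1/8·217/512 + 5/8·17/64 = 398321/262144
m(7) = F(7) + f(1)·m(6) + f(2)·m(5) + f(3)·m(4) + f(4)·m(3) = 1 + 1/8·398321/262144 + 1/8·42665/32768 + 1/8·4513/4096 + 5/8·217/512 = 3681145/2097152
E[N_7] = m(7) = 3681145/2097152

3681145/2097152


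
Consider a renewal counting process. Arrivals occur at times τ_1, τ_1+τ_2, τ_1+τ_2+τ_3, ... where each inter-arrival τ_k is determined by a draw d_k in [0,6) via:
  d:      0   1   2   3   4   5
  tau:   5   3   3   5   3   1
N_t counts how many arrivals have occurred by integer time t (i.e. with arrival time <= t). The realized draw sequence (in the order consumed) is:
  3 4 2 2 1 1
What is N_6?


1

draw d_1=3: τ_1=5, arrival time A_1=5
draw d_2=4: τ_2=3, arrival time A_2=8
draw d_3=2: τ_3=3, arrival time A_3=11
draw d_4=2: τ_4=3, arrival time A_4=14
draw d_5=1: τ_5=3, arrival time A_5=17
draw d_6=1: τ_6=3, arrival time A_6=20
N_t over t=0..6: 0:0 1:0 2:0 3:0 4:0 5:1 6:1


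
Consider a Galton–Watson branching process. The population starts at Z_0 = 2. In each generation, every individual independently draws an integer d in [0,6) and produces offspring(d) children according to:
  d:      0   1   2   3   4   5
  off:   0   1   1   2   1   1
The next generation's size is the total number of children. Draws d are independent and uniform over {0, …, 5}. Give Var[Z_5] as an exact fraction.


Outcome values over d=0..5: [0, 1, 1, 2, 1, 1]
Σy = 6, Σy² = 8, M = 6
μ = 6/6 = 1,  σ² = 8/6 − (1)² = 1/3
V_0 = 0, E_0 = 2
V_1 = 1/3·E_0 + (1)²·V_0 = 2/3;  E_1 = 2
V_2 = 1/3·E_1 + (1)²·V_1 = 4/3;  E_2 = 2
V_3 = 1/3·E_2 + (1)²·V_2 = 2;  E_3 = 2
V_4 = 1/3·E_3 + (1)²·V_3 = 8/3;  E_4 = 2
V_5 = 1/3·E_4 + (1)²·V_4 = 10/3;  E_5 = 2

10/3


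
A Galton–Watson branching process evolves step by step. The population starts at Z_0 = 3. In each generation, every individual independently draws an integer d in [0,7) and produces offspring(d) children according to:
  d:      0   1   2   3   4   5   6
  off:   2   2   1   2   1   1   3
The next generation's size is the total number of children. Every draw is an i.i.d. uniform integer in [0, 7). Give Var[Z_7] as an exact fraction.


Outcome values over d=0..6: [2, 2, 1, 2, 1, 1, 3]
Σy = 12, Σy² = 24, M = 7
μ = 12/7 = 12/7,  σ² = 24/7 − (12/7)² = 24/49
V_0 = 0, E_0 = 3
V_1 = 24/49·E_0 + (12/7)²·V_0 = 72/49;  E_1 = 36/7
V_2 = 24/49·E_1 + (12/7)²·V_1 = 16416/2401;  E_2 = 432/49
V_3 = 24/49·E_2 + (12/7)²·V_2 = 2871936/117649;  E_3 = 5184/343
V_4 = 24/49·E_3 + (12/7)²·V_3 = 456233472/5764801;  E_4 = 62208/2401
V_5 = 24/49·E_4 + (12/7)²·V_4 = 69282293760/282475249;  E_5 = 746496/16807
V_6 = 24/49·E_5 + (12/7)²·V_5 = 10277762899968/13841287201;  E_6 = 8957952/117649
V_7 = 24/49·E_6 + (12/7)²·V_6 = 1505291315871744/678223072849;  E_7 = 107495424/823543

1505291315871744/678223072849


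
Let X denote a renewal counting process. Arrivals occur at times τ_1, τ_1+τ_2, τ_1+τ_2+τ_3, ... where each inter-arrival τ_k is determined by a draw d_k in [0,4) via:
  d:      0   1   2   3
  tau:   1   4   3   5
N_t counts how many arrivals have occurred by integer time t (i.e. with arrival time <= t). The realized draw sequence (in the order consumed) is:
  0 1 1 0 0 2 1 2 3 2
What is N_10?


4

draw d_1=0: τ_1=1, arrival time A_1=1
draw d_2=1: τ_2=4, arrival time A_2=5
draw d_3=1: τ_3=4, arrival time A_3=9
draw d_4=0: τ_4=1, arrival time A_4=10
draw d_5=0: τ_5=1, arrival time A_5=11
draw d_6=2: τ_6=3, arrival time A_6=14
draw d_7=1: τ_7=4, arrival time A_7=18
draw d_8=2: τ_8=3, arrival time A_8=21
draw d_9=3: τ_9=5, arrival time A_9=26
draw d_10=2: τ_10=3, arrival time A_10=29
N_t over t=0..10: 0:0 1:1 2:1 3:1 4:1 5:2 6:2 7:2 8:2 9:3 10:4


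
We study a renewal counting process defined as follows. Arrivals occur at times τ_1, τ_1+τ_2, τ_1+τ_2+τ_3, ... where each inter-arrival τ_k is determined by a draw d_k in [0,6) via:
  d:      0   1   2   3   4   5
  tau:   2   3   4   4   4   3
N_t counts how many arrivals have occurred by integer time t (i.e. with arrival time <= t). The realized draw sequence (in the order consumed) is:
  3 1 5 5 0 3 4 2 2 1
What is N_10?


3

draw d_1=3: τ_1=4, arrival time A_1=4
draw d_2=1: τ_2=3, arrival time A_2=7
draw d_3=5: τ_3=3, arrival time A_3=10
draw d_4=5: τ_4=3, arrival time A_4=13
draw d_5=0: τ_5=2, arrival time A_5=15
draw d_6=3: τ_6=4, arrival time A_6=19
draw d_7=4: τ_7=4, arrival time A_7=23
draw d_8=2: τ_8=4, arrival time A_8=27
draw d_9=2: τ_9=4, arrival time A_9=31
draw d_10=1: τ_10=3, arrival time A_10=34
N_t over t=0..10: 0:0 1:0 2:0 3:0 4:1 5:1 6:1 7:2 8:2 9:2 10:3


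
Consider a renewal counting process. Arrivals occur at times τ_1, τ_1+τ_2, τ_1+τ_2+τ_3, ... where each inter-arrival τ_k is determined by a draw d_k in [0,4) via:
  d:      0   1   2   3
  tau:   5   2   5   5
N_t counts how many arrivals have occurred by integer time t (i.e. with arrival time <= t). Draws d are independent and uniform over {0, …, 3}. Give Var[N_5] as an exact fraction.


Inter-arrival values over d=0..3: [5, 2, 5, 5]
Each d has probability 1/4, so the pmf of τ is: f(2) = 1/4, f(5) = 3/4
Let p_n(j) = P(N_n = j), with p_0 = [1]. Condition on τ_1: p_n(0) = P(τ > n), and for j >= 1, p_n(j) = Σ_{k<=n} f(k)·p_{n−k}(j−1)
p_1 = [1]  (j = 0)
p_2 = [3/4, 1/4]  (j = 0..1)
p_3 = [3/4, 1/4]  (j = 0..1)
p_4 = [3/4, 3/16, 1/16]  (j = 0..2)
p_5 = [0, 15/16, 1/16]  (j = 0..2)
E[N_5] = Σ j·p_5(j) = 17/16;  E[N_5²] = Σ j²·p_5(j) = 19/16
Var[N_5] = 19/16 − (17/16)² = 15/256

15/256


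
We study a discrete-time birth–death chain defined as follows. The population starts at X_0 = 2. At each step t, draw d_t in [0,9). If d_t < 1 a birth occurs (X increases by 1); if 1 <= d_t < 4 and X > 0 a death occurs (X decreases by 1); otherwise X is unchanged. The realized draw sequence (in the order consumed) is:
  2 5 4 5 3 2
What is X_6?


t=0: X=2, d=2 → death, X_1=1
t=1: X=1, d=5 → hold, X_2=1
t=2: X=1, d=4 → hold, X_3=1
t=3: X=1, d=5 → hold, X_4=1
t=4: X=1, d=3 → death, X_5=0
t=5: X=0, d=2 → hold, X_6=0

0


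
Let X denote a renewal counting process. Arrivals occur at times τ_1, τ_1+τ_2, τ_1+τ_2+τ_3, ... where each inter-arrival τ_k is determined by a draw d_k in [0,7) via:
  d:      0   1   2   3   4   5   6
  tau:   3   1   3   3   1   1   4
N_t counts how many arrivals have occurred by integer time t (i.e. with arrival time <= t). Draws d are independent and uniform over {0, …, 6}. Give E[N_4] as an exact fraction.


Inter-arrival values over d=0..6: [3, 1, 3, 3, 1, 1, 4]
Each d has probability 1/7, so the pmf of τ is: f(1) = 3/7, f(3) = 3/7, f(4) = 1/7
Renewal equation for m(n) = E[N_n]: condition on τ_1 = k (if k <= n, one arrival plus a fresh copy on the remaining n−k steps): m(n) = F(n) + Σ_{k<=n} f(k)·m(n−k), where F(n) = P(τ <= n) and m(0) = 0
m(1) = F(1) = 3/7
m(2) = F(2) + f(1)·m(1) = 3/7 + 3/7·3/7 = 30/49
m(3) = F(3) + f(1)·m(2) = 6/7 + 3/7·30/49 = 384/343
m(4) = F(4) + f(1)·m(3) + f(3)·m(1) = 1 + 3/7·384/343 + 3/7·3/7 = 3994/2401
E[N_4] = m(4) = 3994/2401

3994/2401


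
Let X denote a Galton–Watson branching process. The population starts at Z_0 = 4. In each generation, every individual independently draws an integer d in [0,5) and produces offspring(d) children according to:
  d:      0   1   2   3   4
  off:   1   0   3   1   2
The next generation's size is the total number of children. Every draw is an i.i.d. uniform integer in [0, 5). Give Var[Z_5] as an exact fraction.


Outcome values over d=0..4: [1, 0, 3, 1, 2]
Σy = 7, Σy² = 15, M = 5
μ = 7/5 = 7/5,  σ² = 15/5 − (7/5)² = 26/25
V_0 = 0, E_0 = 4
V_1 = 26/25·E_0 + (7/5)²·V_0 = 104/25;  E_1 = 28/5
V_2 = 26/25·E_1 + (7/5)²·V_1 = 8736/625;  E_2 = 196/25
V_3 = 26/25·E_2 + (7/5)²·V_2 = 555464/15625;  E_3 = 1372/125
V_4 = 26/25·E_3 + (7/5)²·V_3 = 31676736/390625;  E_4 = 9604/625
V_5 = 26/25·E_4 + (7/5)²·V_4 = 1708225064/9765625;  E_5 = 67228/3125

1708225064/9765625


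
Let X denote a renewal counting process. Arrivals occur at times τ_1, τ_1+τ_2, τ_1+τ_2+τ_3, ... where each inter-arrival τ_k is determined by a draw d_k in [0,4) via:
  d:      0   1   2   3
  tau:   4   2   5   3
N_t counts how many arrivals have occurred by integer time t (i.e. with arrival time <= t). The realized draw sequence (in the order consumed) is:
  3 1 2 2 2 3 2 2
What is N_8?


draw d_1=3: τ_1=3, arrival time A_1=3
draw d_2=1: τ_2=2, arrival time A_2=5
draw d_3=2: τ_3=5, arrival time A_3=10
draw d_4=2: τ_4=5, arrival time A_4=15
draw d_5=2: τ_5=5, arrival time A_5=20
draw d_6=3: τ_6=3, arrival time A_6=23
draw d_7=2: τ_7=5, arrival time A_7=28
draw d_8=2: τ_8=5, arrival time A_8=33
N_t over t=0..8: 0:0 1:0 2:0 3:1 4:1 5:2 6:2 7:2 8:2

2


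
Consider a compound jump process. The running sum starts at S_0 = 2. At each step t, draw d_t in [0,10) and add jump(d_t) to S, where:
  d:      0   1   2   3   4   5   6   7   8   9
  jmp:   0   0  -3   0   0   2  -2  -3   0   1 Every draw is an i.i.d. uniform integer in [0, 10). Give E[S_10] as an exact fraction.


Outcome values over d=0..9: [0, 0, -3, 0, 0, 2, -2, -3, 0, 1]
Σy = -5, Σy² = 27, M = 10
μ = -5/10 = -1/2,  σ² = 27/10 − (-1/2)² = 49/20
E[S_10] = 2 + 10·(-1/2) = -3

-3


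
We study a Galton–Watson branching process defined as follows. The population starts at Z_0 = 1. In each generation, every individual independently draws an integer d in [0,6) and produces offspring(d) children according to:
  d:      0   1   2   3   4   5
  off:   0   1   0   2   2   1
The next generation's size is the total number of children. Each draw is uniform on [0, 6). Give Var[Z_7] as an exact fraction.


14/3

Outcome values over d=0..5: [0, 1, 0, 2, 2, 1]
Σy = 6, Σy² = 10, M = 6
μ = 6/6 = 1,  σ² = 10/6 − (1)² = 2/3
V_0 = 0, E_0 = 1
V_1 = 2/3·E_0 + (1)²·V_0 = 2/3;  E_1 = 1
V_2 = 2/3·E_1 + (1)²·V_1 = 4/3;  E_2 = 1
V_3 = 2/3·E_2 + (1)²·V_2 = 2;  E_3 = 1
V_4 = 2/3·E_3 + (1)²·V_3 = 8/3;  E_4 = 1
V_5 = 2/3·E_4 + (1)²·V_4 = 10/3;  E_5 = 1
V_6 = 2/3·E_5 + (1)²·V_5 = 4;  E_6 = 1
V_7 = 2/3·E_6 + (1)²·V_6 = 14/3;  E_7 = 1


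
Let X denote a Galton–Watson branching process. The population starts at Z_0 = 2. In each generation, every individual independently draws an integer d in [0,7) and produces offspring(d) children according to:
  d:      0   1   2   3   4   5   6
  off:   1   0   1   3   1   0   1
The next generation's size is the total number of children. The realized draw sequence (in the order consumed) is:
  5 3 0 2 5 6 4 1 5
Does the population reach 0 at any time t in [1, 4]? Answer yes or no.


gen 0: Z_0=2, draws=[5, 3], offspring=[0, 3], Z_1=3
gen 1: Z_1=3, draws=[0, 2, 5], offspring=[1, 1, 0], Z_2=2
gen 2: Z_2=2, draws=[6, 4], offspring=[1, 1], Z_3=2
gen 3: Z_3=2, draws=[1, 5], offspring=[0, 0], Z_4=0

yes


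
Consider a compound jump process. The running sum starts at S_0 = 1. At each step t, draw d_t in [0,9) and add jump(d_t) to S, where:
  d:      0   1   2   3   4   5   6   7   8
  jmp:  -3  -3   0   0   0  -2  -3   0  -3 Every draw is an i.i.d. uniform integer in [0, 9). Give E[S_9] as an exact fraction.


-13

Outcome values over d=0..8: [-3, -3, 0, 0, 0, -2, -3, 0, -3]
Σy = -14, Σy² = 40, M = 9
μ = -14/9 = -14/9,  σ² = 40/9 − (-14/9)² = 164/81
E[S_9] = 1 + 9·(-14/9) = -13


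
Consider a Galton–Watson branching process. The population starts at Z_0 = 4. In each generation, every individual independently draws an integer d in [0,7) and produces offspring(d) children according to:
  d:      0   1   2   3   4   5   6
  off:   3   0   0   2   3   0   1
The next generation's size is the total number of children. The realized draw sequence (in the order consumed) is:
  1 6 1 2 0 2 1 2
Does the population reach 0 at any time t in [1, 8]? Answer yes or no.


gen 0: Z_0=4, draws=[1, 6, 1, 2], offspring=[0, 1, 0, 0], Z_1=1
gen 1: Z_1=1, draws=[0], offspring=[3], Z_2=3
gen 2: Z_2=3, draws=[2, 1, 2], offspring=[0, 0, 0], Z_3=0
gen 3: Z_3=0, draws=[], offspring=[], Z_4=0
gen 4: Z_4=0, draws=[], offspring=[], Z_5=0
gen 5: Z_5=0, draws=[], offspring=[], Z_6=0
gen 6: Z_6=0, draws=[], offspring=[], Z_7=0
gen 7: Z_7=0, draws=[], offspring=[], Z_8=0

yes


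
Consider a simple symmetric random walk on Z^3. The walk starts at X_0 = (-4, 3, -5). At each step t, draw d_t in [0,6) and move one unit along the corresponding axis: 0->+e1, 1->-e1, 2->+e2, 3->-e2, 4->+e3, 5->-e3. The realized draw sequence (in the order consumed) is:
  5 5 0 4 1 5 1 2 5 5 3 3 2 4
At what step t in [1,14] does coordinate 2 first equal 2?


12

t=0: X=(-4, 3, -5), d=5 → -e3, X_1=(-4, 3, -6)
t=1: X=(-4, 3, -6), d=5 → -e3, X_2=(-4, 3, -7)
t=2: X=(-4, 3, -7), d=0 → +e1, X_3=(-3, 3, -7)
t=3: X=(-3, 3, -7), d=4 → +e3, X_4=(-3, 3, -6)
t=4: X=(-3, 3, -6), d=1 → -e1, X_5=(-4, 3, -6)
t=5: X=(-4, 3, -6), d=5 → -e3, X_6=(-4, 3, -7)
t=6: X=(-4, 3, -7), d=1 → -e1, X_7=(-5, 3, -7)
t=7: X=(-5, 3, -7), d=2 → +e2, X_8=(-5, 4, -7)
t=8: X=(-5, 4, -7), d=5 → -e3, X_9=(-5, 4, -8)
t=9: X=(-5, 4, -8), d=5 → -e3, X_10=(-5, 4, -9)
t=10: X=(-5, 4, -9), d=3 → -e2, X_11=(-5, 3, -9)
t=11: X=(-5, 3, -9), d=3 → -e2, X_12=(-5, 2, -9)
t=12: X=(-5, 2, -9), d=2 → +e2, X_13=(-5, 3, -9)
t=13: X=(-5, 3, -9), d=4 → +e3, X_14=(-5, 3, -8)


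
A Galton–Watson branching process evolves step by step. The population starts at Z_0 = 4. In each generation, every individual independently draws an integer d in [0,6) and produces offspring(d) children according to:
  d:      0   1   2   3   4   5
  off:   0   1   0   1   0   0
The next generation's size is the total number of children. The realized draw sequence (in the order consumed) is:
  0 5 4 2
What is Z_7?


gen 0: Z_0=4, draws=[0, 5, 4, 2], offspring=[0, 0, 0, 0], Z_1=0
gen 1: Z_1=0, draws=[], offspring=[], Z_2=0
gen 2: Z_2=0, draws=[], offspring=[], Z_3=0
gen 3: Z_3=0, draws=[], offspring=[], Z_4=0
gen 4: Z_4=0, draws=[], offspring=[], Z_5=0
gen 5: Z_5=0, draws=[], offspring=[], Z_6=0
gen 6: Z_6=0, draws=[], offspring=[], Z_7=0

0


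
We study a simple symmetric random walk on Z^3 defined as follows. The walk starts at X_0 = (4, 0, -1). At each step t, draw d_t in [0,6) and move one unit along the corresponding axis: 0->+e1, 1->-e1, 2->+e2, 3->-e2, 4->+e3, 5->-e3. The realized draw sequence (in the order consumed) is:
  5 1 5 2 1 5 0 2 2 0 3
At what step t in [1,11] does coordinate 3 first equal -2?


t=0: X=(4, 0, -1), d=5 → -e3, X_1=(4, 0, -2)
t=1: X=(4, 0, -2), d=1 → -e1, X_2=(3, 0, -2)
t=2: X=(3, 0, -2), d=5 → -e3, X_3=(3, 0, -3)
t=3: X=(3, 0, -3), d=2 → +e2, X_4=(3, 1, -3)
t=4: X=(3, 1, -3), d=1 → -e1, X_5=(2, 1, -3)
t=5: X=(2, 1, -3), d=5 → -e3, X_6=(2, 1, -4)
t=6: X=(2, 1, -4), d=0 → +e1, X_7=(3, 1, -4)
t=7: X=(3, 1, -4), d=2 → +e2, X_8=(3, 2, -4)
t=8: X=(3, 2, -4), d=2 → +e2, X_9=(3, 3, -4)
t=9: X=(3, 3, -4), d=0 → +e1, X_10=(4, 3, -4)
t=10: X=(4, 3, -4), d=3 → -e2, X_11=(4, 2, -4)

1


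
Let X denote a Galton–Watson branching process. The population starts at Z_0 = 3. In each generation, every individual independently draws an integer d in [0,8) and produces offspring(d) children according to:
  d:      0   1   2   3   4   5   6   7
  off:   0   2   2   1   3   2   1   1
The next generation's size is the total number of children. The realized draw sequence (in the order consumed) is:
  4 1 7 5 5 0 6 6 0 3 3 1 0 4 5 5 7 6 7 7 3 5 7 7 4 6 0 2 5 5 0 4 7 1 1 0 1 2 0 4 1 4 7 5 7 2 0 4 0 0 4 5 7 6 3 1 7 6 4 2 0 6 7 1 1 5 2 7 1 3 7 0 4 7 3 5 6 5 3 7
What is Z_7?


38

gen 0: Z_0=3, draws=[4, 1, 7], offspring=[3, 2, 1], Z_1=6
gen 1: Z_1=6, draws=[5, 5, 0, 6, 6, 0], offspring=[2, 2, 0, 1, 1, 0], Z_2=6
gen 2: Z_2=6, draws=[3, 3, 1, 0, 4, 5], offspring=[1, 1, 2, 0, 3, 2], Z_3=9
gen 3: Z_3=9, draws=[5, 7, 6, 7, 7, 3, 5, 7, 7], offspring=[2, 1, 1, 1, 1, 1, 2, 1, 1], Z_4=11
gen 4: Z_4=11, draws=[4, 6, 0, 2, 5, 5, 0, 4, 7, 1, 1], offspring=[3, 1, 0, 2, 2, 2, 0, 3, 1, 2, 2], Z_5=18
gen 5: Z_5=18, draws=[0, 1, 2, 0, 4, 1, 4, 7, 5, 7, 2, 0, 4, 0, 0, 4, 5, 7], offspring=[0, 2, 2, 0, 3, 2, 3, 1, 2, 1, 2, 0, 3, 0, 0, 3, 2, 1], Z_6=27
gen 6: Z_6=27, draws=[6, 3, 1, 7, 6, 4, 2, 0, 6, 7, 1, 1, 5, 2, 7, 1, 3, 7, 0, 4, 7, 3, 5, 6, 5, 3, 7], offspring=[1, 1, 2, 1, 1, 3, 2, 0, 1, 1, 2, 2, 2, 2, 1, 2, 1, 1, 0, 3, 1, 1, 2, 1, 2, 1, 1], Z_7=38


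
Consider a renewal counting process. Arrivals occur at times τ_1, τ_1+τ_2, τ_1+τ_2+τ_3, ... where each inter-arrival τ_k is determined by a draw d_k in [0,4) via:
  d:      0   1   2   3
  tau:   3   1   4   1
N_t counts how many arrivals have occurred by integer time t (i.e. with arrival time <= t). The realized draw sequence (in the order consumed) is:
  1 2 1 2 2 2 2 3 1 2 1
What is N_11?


4

draw d_1=1: τ_1=1, arrival time A_1=1
draw d_2=2: τ_2=4, arrival time A_2=5
draw d_3=1: τ_3=1, arrival time A_3=6
draw d_4=2: τ_4=4, arrival time A_4=10
draw d_5=2: τ_5=4, arrival time A_5=14
draw d_6=2: τ_6=4, arrival time A_6=18
draw d_7=2: τ_7=4, arrival time A_7=22
draw d_8=3: τ_8=1, arrival time A_8=23
draw d_9=1: τ_9=1, arrival time A_9=24
draw d_10=2: τ_10=4, arrival time A_10=28
draw d_11=1: τ_11=1, arrival time A_11=29
N_t over t=0..11: 0:0 1:1 2:1 3:1 4:1 5:2 6:3 7:3 8:3 9:3 10:4 11:4


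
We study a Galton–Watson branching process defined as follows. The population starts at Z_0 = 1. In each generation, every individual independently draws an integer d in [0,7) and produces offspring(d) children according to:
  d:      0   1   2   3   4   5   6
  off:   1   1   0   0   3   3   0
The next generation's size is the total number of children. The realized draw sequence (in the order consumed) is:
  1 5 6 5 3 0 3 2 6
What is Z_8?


0

gen 0: Z_0=1, draws=[1], offspring=[1], Z_1=1
gen 1: Z_1=1, draws=[5], offspring=[3], Z_2=3
gen 2: Z_2=3, draws=[6, 5, 3], offspring=[0, 3, 0], Z_3=3
gen 3: Z_3=3, draws=[0, 3, 2], offspring=[1, 0, 0], Z_4=1
gen 4: Z_4=1, draws=[6], offspring=[0], Z_5=0
gen 5: Z_5=0, draws=[], offspring=[], Z_6=0
gen 6: Z_6=0, draws=[], offspring=[], Z_7=0
gen 7: Z_7=0, draws=[], offspring=[], Z_8=0


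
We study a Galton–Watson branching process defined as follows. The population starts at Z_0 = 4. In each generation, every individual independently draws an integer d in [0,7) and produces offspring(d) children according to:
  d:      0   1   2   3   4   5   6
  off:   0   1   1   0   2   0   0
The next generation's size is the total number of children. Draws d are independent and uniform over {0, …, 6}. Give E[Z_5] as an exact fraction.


4096/16807

Outcome values over d=0..6: [0, 1, 1, 0, 2, 0, 0]
Σy = 4, Σy² = 6, M = 7
μ = 4/7 = 4/7,  σ² = 6/7 − (4/7)² = 26/49
E[Z_0] = 4
E[Z_1] = 4/7·E[Z_0] = 16/7
E[Z_2] = 4/7·E[Z_1] = 64/49
E[Z_3] = 4/7·E[Z_2] = 256/343
E[Z_4] = 4/7·E[Z_3] = 1024/2401
E[Z_5] = 4/7·E[Z_4] = 4096/16807


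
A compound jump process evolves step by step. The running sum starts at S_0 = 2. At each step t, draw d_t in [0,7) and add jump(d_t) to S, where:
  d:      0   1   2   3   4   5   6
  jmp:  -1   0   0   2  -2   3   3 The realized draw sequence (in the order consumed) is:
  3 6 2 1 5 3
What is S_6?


t=0: S=2, d=3, jump=2, S_1=4
t=1: S=4, d=6, jump=3, S_2=7
t=2: S=7, d=2, jump=0, S_3=7
t=3: S=7, d=1, jump=0, S_4=7
t=4: S=7, d=5, jump=3, S_5=10
t=5: S=10, d=3, jump=2, S_6=12

12
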